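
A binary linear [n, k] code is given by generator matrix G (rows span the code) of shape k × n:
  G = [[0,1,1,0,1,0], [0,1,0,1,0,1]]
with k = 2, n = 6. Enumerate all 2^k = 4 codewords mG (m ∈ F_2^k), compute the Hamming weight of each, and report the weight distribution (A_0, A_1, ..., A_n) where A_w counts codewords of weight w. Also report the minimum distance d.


Weight distribution: A_0 = 1, A_3 = 2, A_4 = 1. Minimum distance d = 3.

Enumerate all 2^2 = 4 messages m ∈ F_2^2.
For each, compute codeword c = mG in F_2^6, then tally its weight.
  m = 00 → c = 000000, weight = 0.
  m = 10 → c = 011010, weight = 3.
  m = 01 → c = 010101, weight = 3.
  m = 11 → c = 001111, weight = 4.
Tally weights:
  weight 0: 1 codewords.
  weight 3: 2 codewords.
  weight 4: 1 codewords.
Minimum distance d = smallest w > 0 with A_w > 0 = 3.
Sanity: Σ A_w = 4 = 2^2 = 4 ✓.


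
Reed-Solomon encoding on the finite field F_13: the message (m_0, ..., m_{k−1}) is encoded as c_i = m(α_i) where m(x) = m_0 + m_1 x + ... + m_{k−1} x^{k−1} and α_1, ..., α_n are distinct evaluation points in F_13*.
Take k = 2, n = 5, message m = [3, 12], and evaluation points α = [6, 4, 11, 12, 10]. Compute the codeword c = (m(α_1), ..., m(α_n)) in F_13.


c = [10, 12, 5, 4, 6]

Message polynomial: m(x) = 3 + 12·x (mod 13).
For each evaluation point α_i, compute m(α_i) mod 13:
  α_1 = 6: Horner steps 12 → 10, so m(6) = 10.
  α_2 = 4: Horner steps 12 → 12, so m(4) = 12.
  α_3 = 11: Horner steps 12 → 5, so m(11) = 5.
  α_4 = 12: Horner steps 12 → 4, so m(12) = 4.
  α_5 = 10: Horner steps 12 → 6, so m(10) = 6.
Codeword c = [10, 12, 5, 4, 6] ∈ F_13^5.


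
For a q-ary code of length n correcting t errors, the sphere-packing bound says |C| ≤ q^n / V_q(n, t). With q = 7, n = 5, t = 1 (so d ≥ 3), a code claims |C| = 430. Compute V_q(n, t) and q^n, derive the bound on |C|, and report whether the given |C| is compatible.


V_q(n, t) = 31, q^n = 16807, Hamming bound = 542, |C| = 430 ≤ bound (satisfied).

Step 1: Compute V_q(n, t) = Σ_{j=0}^1 C(n, j) (q−1)^j.
  j = 0: C(5,0)·(6)^0 = 1·1 = 1.
  j = 1: C(5,1)·(6)^1 = 5·6 = 30.
  V_q(n, t) = 1 + 30 = 31.
Step 2: q^n = 7^5 = 16807.
Step 3: Hamming bound ⌊q^n / V_q(n,t)⌋ = ⌊16807/31⌋ = 542.
Step 4: Compare |C| = 430 to 542: satisfied.
The claimed |C| lies below the Hamming bound.


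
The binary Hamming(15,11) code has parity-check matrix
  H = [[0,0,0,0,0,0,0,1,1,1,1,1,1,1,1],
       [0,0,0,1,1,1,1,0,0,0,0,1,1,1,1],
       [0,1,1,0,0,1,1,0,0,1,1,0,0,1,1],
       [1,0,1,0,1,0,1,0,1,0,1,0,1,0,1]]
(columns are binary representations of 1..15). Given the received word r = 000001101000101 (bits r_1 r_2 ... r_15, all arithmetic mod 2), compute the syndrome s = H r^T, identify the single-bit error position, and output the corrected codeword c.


s = (1, 0, 1, 0)^T, error position = 10, corrected codeword c = 000001101100101

Compute s = H r^T mod 2 one row at a time:
  s_1 = 0 + 1 + 0 + 0 + 0 + 1 + 0 + 1 = 3 ≡ 1 (mod 2).
  s_2 = 0 + 0 + 1 + 1 + 0 + 1 + 0 + 1 = 4 ≡ 0 (mod 2).
  s_3 = 0 + 0 + 1 + 1 + 0 + 0 + 0 + 1 = 3 ≡ 1 (mod 2).
  s_4 = 0 + 0 + 0 + 1 + 1 + 0 + 1 + 1 = 4 ≡ 0 (mod 2).
s = (1, 0, 1, 0)^T — this equals column 10 of H (binary 1010), so error is at position 10.
Correct: flip bit 10 of r = 000001101000101 to get c = 000001101100101.


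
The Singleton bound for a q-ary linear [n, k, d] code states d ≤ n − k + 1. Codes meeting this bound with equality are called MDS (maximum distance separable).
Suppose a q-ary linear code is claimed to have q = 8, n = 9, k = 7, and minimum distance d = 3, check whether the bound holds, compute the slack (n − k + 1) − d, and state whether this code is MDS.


Singleton RHS = n − k + 1 = 3, slack = 0, bound satisfied, MDS.

Singleton bound: d ≤ n − k + 1.
Here n = 9, k = 7, so n − k + 1 = 3.
Given d = 3, check d ≤ 3: YES.
Slack = (n − k + 1) − d = 0.
The code is MDS (slack = 0).
Description: the claimed parameters are [9, 7, 3]_8; such a code would be MDS (meets Singleton bound).


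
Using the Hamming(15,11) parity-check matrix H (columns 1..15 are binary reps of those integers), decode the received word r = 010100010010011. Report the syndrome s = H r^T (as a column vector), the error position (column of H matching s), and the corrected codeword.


s = (0, 1, 0, 0)^T, error position = 4, corrected codeword c = 010000010010011

Compute s = H r^T mod 2 one row at a time:
  s_1 = 1 + 0 + 0 + 1 + 0 + 0 + 1 + 1 = 4 ≡ 0 (mod 2).
  s_2 = 1 + 0 + 0 + 0 + 0 + 0 + 1 + 1 = 3 ≡ 1 (mod 2).
  s_3 = 1 + 0 + 0 + 0 + 0 + 1 + 1 + 1 = 4 ≡ 0 (mod 2).
  s_4 = 0 + 0 + 0 + 0 + 0 + 1 + 0 + 1 = 2 ≡ 0 (mod 2).
s = (0, 1, 0, 0)^T — this equals column 4 of H (binary 0100), so error is at position 4.
Correct: flip bit 4 of r = 010100010010011 to get c = 010000010010011.


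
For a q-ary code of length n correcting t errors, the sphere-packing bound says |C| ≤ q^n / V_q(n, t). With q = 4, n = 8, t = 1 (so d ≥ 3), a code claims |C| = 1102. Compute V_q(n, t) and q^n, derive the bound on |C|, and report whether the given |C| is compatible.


V_q(n, t) = 25, q^n = 65536, Hamming bound = 2621, |C| = 1102 ≤ bound (satisfied).

Step 1: Compute V_q(n, t) = Σ_{j=0}^1 C(n, j) (q−1)^j.
  j = 0: C(8,0)·(3)^0 = 1·1 = 1.
  j = 1: C(8,1)·(3)^1 = 8·3 = 24.
  V_q(n, t) = 1 + 24 = 25.
Step 2: q^n = 4^8 = 65536.
Step 3: Hamming bound ⌊q^n / V_q(n,t)⌋ = ⌊65536/25⌋ = 2621.
Step 4: Compare |C| = 1102 to 2621: satisfied.
The claimed |C| lies below the Hamming bound.


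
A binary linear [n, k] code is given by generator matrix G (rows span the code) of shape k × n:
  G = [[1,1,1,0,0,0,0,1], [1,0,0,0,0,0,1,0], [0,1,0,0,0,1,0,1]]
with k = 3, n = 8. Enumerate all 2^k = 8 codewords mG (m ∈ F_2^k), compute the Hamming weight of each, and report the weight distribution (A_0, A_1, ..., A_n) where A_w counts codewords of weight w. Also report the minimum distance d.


Weight distribution: A_0 = 1, A_2 = 1, A_3 = 3, A_4 = 2, A_5 = 1. Minimum distance d = 2.

Enumerate all 2^3 = 8 messages m ∈ F_2^3.
For each, compute codeword c = mG in F_2^8, then tally its weight.
  m = 000 → c = 00000000, weight = 0.
  m = 100 → c = 11100001, weight = 4.
  m = 010 → c = 10000010, weight = 2.
  m = 110 → c = 01100011, weight = 4.
  m = 001 → c = 01000101, weight = 3.
  m = 101 → c = 10100100, weight = 3.
  m = 011 → c = 11000111, weight = 5.
  m = 111 → c = 00100110, weight = 3.
Tally weights:
  weight 0: 1 codewords.
  weight 2: 1 codewords.
  weight 3: 3 codewords.
  weight 4: 2 codewords.
  weight 5: 1 codewords.
Minimum distance d = smallest w > 0 with A_w > 0 = 2.
Sanity: Σ A_w = 8 = 2^3 = 8 ✓.


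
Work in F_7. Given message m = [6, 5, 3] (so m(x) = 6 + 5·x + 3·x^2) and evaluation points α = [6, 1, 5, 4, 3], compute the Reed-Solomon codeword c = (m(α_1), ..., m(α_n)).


c = [4, 0, 1, 4, 6]

Message polynomial: m(x) = 6 + 5·x + 3·x^2 (mod 7).
For each evaluation point α_i, compute m(α_i) mod 7:
  α_1 = 6: Horner steps 3 → 2 → 4, so m(6) = 4.
  α_2 = 1: Horner steps 3 → 1 → 0, so m(1) = 0.
  α_3 = 5: Horner steps 3 → 6 → 1, so m(5) = 1.
  α_4 = 4: Horner steps 3 → 3 → 4, so m(4) = 4.
  α_5 = 3: Horner steps 3 → 0 → 6, so m(3) = 6.
Codeword c = [4, 0, 1, 4, 6] ∈ F_7^5.


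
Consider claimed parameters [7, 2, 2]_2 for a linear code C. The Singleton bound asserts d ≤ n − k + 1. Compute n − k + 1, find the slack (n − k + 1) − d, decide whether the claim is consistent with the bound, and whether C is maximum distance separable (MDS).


Singleton RHS = n − k + 1 = 6, slack = 4, bound satisfied, not MDS.

Singleton bound: d ≤ n − k + 1.
Here n = 7, k = 2, so n − k + 1 = 6.
Given d = 2, check d ≤ 6: YES.
Slack = (n − k + 1) − d = 4.
The code is NOT MDS (slack = 4 > 0).
Description: the claimed parameters are [7, 2, 2]_2; such a code would be non-MDS.


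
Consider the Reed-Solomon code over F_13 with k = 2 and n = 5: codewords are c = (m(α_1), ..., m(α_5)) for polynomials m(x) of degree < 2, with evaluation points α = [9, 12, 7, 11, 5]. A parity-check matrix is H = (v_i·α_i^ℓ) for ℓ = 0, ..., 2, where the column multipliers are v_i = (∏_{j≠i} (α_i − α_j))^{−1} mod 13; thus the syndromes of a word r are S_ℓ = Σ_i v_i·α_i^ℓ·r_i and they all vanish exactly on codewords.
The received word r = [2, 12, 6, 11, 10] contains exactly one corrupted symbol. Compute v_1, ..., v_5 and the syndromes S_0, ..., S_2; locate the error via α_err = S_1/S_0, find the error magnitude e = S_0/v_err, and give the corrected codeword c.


S = (3, 10, 3), error at position 2, error magnitude e = 3, c = [2, 9, 6, 11, 10].

Step 1: column multipliers v_i = (∏_{j≠i}(α_i − α_j))^{−1} mod 13.
  i = 1 (α = 9): (9−12)(9−7)(9−11)(9−5) = (−3)·2·(−2)·4 = 48 ≡ 9, so v_1 = 9^{−1} = 3 (mod 13).
  i = 2 (α = 12): (12−9)(12−7)(12−11)(12−5) = 3·5·1·7 = 105 ≡ 1, so v_2 = 1^{−1} = 1 (mod 13).
  i = 3 (α = 7): (7−9)(7−12)(7−11)(7−5) = (−2)·(−5)·(−4)·2 = −80 ≡ 11, so v_3 = 11^{−1} = 6 (mod 13).
  i = 4 (α = 11): (11−9)(11−12)(11−7)(11−5) = 2·(−1)·4·6 = −48 ≡ 4, so v_4 = 4^{−1} = 10 (mod 13).
  i = 5 (α = 5): (5−9)(5−12)(5−7)(5−11) = (−4)·(−7)·(−2)·(−6) = 336 ≡ 11, so v_5 = 11^{−1} = 6 (mod 13).
  v = [3, 1, 6, 10, 6].
Step 2: syndromes of r = [2, 12, 6, 11, 10] (all sums mod 13).
  S_0 = Σ v_i r_i = 3·2 + 1·12 + 6·6 + 10·11 + 6·10 = 224 ≡ 3.
  S_1 = Σ v_i α_i r_i = 3·9·2 + 1·12·12 + 6·7·6 + 10·11·11 + 6·5·10 = 1960 ≡ 10.
  α_i^2 mod 13 = [3, 1, 10, 4, 12].
  S_2 = Σ v_i α_i^2 r_i = 3·3·2 + 1·1·12 + 6·10·6 + 10·4·11 + 6·12·10 = 1550 ≡ 3.
  S = (3, 10, 3) ≠ 0, so r is not a codeword (an error is present).
Step 3: locate the error. For a single error e at position i, S_ℓ = v_i·e·α_i^ℓ, so α_err = S_1/S_0.
  S_0^{−1} = 3^{−1} = 9 (mod 13), so α_err = 10·9 = 90 ≡ 12 = α_2. Error position i = 2.
  Consistency check: S_2/S_1 = 3·4 = 12 ≡ 12 = α_err ✓ (single-error assumption holds).
Step 4: error magnitude e = S_0/v_2 = S_0·∏_{j≠2}(α_2 − α_j) = 3·1 = 3 ≡ 3 (mod 13).
Step 5: correct position 2: c_2 = r_2 − e = 12 − 3 ≡ 9 (mod 13). Hence c = [2, 9, 6, 11, 10].
  Check: interpolating c through the α_i gives m(x) = 7 + 11·x (degree < 2) with m(α_i) = c_i for every i, so c is indeed a codeword.


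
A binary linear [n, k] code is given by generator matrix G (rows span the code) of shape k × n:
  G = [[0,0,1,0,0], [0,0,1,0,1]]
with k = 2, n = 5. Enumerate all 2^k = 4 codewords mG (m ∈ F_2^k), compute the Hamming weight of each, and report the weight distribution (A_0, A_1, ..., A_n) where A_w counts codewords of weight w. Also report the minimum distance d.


Weight distribution: A_0 = 1, A_1 = 2, A_2 = 1. Minimum distance d = 1.

Enumerate all 2^2 = 4 messages m ∈ F_2^2.
For each, compute codeword c = mG in F_2^5, then tally its weight.
  m = 00 → c = 00000, weight = 0.
  m = 10 → c = 00100, weight = 1.
  m = 01 → c = 00101, weight = 2.
  m = 11 → c = 00001, weight = 1.
Tally weights:
  weight 0: 1 codewords.
  weight 1: 2 codewords.
  weight 2: 1 codewords.
Minimum distance d = smallest w > 0 with A_w > 0 = 1.
Sanity: Σ A_w = 4 = 2^2 = 4 ✓.


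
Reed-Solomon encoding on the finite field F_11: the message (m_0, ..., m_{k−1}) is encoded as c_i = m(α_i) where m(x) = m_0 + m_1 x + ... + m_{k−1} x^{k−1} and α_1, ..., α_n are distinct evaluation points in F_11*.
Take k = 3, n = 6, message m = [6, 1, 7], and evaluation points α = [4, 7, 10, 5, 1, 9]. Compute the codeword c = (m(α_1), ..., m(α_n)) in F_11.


c = [1, 4, 1, 10, 3, 10]

Message polynomial: m(x) = 6 + 1·x + 7·x^2 (mod 11).
For each evaluation point α_i, compute m(α_i) mod 11:
  α_1 = 4: Horner steps 7 → 7 → 1, so m(4) = 1.
  α_2 = 7: Horner steps 7 → 6 → 4, so m(7) = 4.
  α_3 = 10: Horner steps 7 → 5 → 1, so m(10) = 1.
  α_4 = 5: Horner steps 7 → 3 → 10, so m(5) = 10.
  α_5 = 1: Horner steps 7 → 8 → 3, so m(1) = 3.
  α_6 = 9: Horner steps 7 → 9 → 10, so m(9) = 10.
Codeword c = [1, 4, 1, 10, 3, 10] ∈ F_11^6.


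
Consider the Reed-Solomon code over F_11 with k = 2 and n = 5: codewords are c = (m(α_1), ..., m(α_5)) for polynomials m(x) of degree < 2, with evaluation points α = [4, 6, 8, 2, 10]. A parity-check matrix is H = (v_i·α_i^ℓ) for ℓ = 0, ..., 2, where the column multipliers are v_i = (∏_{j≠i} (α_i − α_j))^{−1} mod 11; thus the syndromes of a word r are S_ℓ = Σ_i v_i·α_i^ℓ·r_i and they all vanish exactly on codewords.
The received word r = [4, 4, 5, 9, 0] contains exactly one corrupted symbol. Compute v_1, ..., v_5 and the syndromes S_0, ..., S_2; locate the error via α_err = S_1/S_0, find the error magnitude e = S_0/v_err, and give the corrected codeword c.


S = (3, 7, 9), error at position 2, error magnitude e = 5, c = [4, 10, 5, 9, 0].

Step 1: column multipliers v_i = (∏_{j≠i}(α_i − α_j))^{−1} mod 11.
  i = 1 (α = 4): (4−6)(4−8)(4−2)(4−10) = (−2)·(−4)·2·(−6) = −96 ≡ 3, so v_1 = 3^{−1} = 4 (mod 11).
  i = 2 (α = 6): (6−4)(6−8)(6−2)(6−10) = 2·(−2)·4·(−4) = 64 ≡ 9, so v_2 = 9^{−1} = 5 (mod 11).
  i = 3 (α = 8): (8−4)(8−6)(8−2)(8−10) = 4·2·6·(−2) = −96 ≡ 3, so v_3 = 3^{−1} = 4 (mod 11).
  i = 4 (α = 2): (2−4)(2−6)(2−8)(2−10) = (−2)·(−4)·(−6)·(−8) = 384 ≡ 10, so v_4 = 10^{−1} = 10 (mod 11).
  i = 5 (α = 10): (10−4)(10−6)(10−8)(10−2) = 6·4·2·8 = 384 ≡ 10, so v_5 = 10^{−1} = 10 (mod 11).
  v = [4, 5, 4, 10, 10].
Step 2: syndromes of r = [4, 4, 5, 9, 0] (all sums mod 11).
  S_0 = Σ v_i r_i = 4·4 + 5·4 + 4·5 + 10·9 + 10·0 = 146 ≡ 3.
  S_1 = Σ v_i α_i r_i = 4·4·4 + 5·6·4 + 4·8·5 + 10·2·9 + 10·10·0 = 524 ≡ 7.
  α_i^2 mod 11 = [5, 3, 9, 4, 1].
  S_2 = Σ v_i α_i^2 r_i = 4·5·4 + 5·3·4 + 4·9·5 + 10·4·9 + 10·1·0 = 680 ≡ 9.
  S = (3, 7, 9) ≠ 0, so r is not a codeword (an error is present).
Step 3: locate the error. For a single error e at position i, S_ℓ = v_i·e·α_i^ℓ, so α_err = S_1/S_0.
  S_0^{−1} = 3^{−1} = 4 (mod 11), so α_err = 7·4 = 28 ≡ 6 = α_2. Error position i = 2.
  Consistency check: S_2/S_1 = 9·8 = 72 ≡ 6 = α_err ✓ (single-error assumption holds).
Step 4: error magnitude e = S_0/v_2 = S_0·∏_{j≠2}(α_2 − α_j) = 3·9 = 27 ≡ 5 (mod 11).
Step 5: correct position 2: c_2 = r_2 − e = 4 − 5 ≡ 10 (mod 11). Hence c = [4, 10, 5, 9, 0].
  Check: interpolating c through the α_i gives m(x) = 3 + 3·x (degree < 2) with m(α_i) = c_i for every i, so c is indeed a codeword.


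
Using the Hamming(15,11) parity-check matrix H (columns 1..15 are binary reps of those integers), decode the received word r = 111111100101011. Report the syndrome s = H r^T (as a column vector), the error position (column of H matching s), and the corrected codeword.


s = (0, 1, 1, 1)^T, error position = 7, corrected codeword c = 111111000101011

Compute s = H r^T mod 2 one row at a time:
  s_1 = 0 + 0 + 1 + 0 + 1 + 0 + 1 + 1 = 4 ≡ 0 (mod 2).
  s_2 = 1 + 1 + 1 + 1 + 1 + 0 + 1 + 1 = 7 ≡ 1 (mod 2).
  s_3 = 1 + 1 + 1 + 1 + 1 + 0 + 1 + 1 = 7 ≡ 1 (mod 2).
  s_4 = 1 + 1 + 1 + 1 + 0 + 0 + 0 + 1 = 5 ≡ 1 (mod 2).
s = (0, 1, 1, 1)^T — this equals column 7 of H (binary 0111), so error is at position 7.
Correct: flip bit 7 of r = 111111100101011 to get c = 111111000101011.


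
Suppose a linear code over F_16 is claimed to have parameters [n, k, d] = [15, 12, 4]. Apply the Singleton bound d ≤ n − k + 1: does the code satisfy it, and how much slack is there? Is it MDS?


Singleton RHS = n − k + 1 = 4, slack = 0, bound satisfied, MDS.

Singleton bound: d ≤ n − k + 1.
Here n = 15, k = 12, so n − k + 1 = 4.
Given d = 4, check d ≤ 4: YES.
Slack = (n − k + 1) − d = 0.
The code is MDS (slack = 0).
Description: the claimed parameters are [15, 12, 4]_16; such a code would be MDS (meets Singleton bound).


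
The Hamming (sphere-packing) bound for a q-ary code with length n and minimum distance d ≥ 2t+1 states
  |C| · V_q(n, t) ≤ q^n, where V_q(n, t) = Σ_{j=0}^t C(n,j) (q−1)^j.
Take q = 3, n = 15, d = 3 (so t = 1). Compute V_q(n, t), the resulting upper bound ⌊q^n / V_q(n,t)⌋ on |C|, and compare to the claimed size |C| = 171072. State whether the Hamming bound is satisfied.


V_q(n, t) = 31, q^n = 14348907, Hamming bound = 462867, |C| = 171072 ≤ bound (satisfied).

Step 1: Compute V_q(n, t) = Σ_{j=0}^1 C(n, j) (q−1)^j.
  j = 0: C(15,0)·(2)^0 = 1·1 = 1.
  j = 1: C(15,1)·(2)^1 = 15·2 = 30.
  V_q(n, t) = 1 + 30 = 31.
Step 2: q^n = 3^15 = 14348907.
Step 3: Hamming bound ⌊q^n / V_q(n,t)⌋ = ⌊14348907/31⌋ = 462867.
Step 4: Compare |C| = 171072 to 462867: satisfied.
The claimed |C| lies below the Hamming bound.


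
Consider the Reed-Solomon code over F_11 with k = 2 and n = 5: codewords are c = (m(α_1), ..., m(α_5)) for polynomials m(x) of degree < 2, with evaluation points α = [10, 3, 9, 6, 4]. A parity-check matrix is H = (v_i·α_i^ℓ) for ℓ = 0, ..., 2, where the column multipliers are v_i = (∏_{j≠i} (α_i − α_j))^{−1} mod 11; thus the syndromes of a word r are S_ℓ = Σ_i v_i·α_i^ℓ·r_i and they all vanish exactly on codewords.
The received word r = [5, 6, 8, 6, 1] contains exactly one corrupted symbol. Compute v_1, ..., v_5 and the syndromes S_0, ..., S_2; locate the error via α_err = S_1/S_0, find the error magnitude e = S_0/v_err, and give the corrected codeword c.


S = (7, 10, 8), error at position 2, error magnitude e = 2, c = [5, 4, 8, 6, 1].

Step 1: column multipliers v_i = (∏_{j≠i}(α_i − α_j))^{−1} mod 11.
  i = 1 (α = 10): (10−3)(10−9)(10−6)(10−4) = 7·1·4·6 = 168 ≡ 3, so v_1 = 3^{−1} = 4 (mod 11).
  i = 2 (α = 3): (3−10)(3−9)(3−6)(3−4) = (−7)·(−6)·(−3)·(−1) = 126 ≡ 5, so v_2 = 5^{−1} = 9 (mod 11).
  i = 3 (α = 9): (9−10)(9−3)(9−6)(9−4) = (−1)·6·3·5 = −90 ≡ 9, so v_3 = 9^{−1} = 5 (mod 11).
  i = 4 (α = 6): (6−10)(6−3)(6−9)(6−4) = (−4)·3·(−3)·2 = 72 ≡ 6, so v_4 = 6^{−1} = 2 (mod 11).
  i = 5 (α = 4): (4−10)(4−3)(4−9)(4−6) = (−6)·1·(−5)·(−2) = −60 ≡ 6, so v_5 = 6^{−1} = 2 (mod 11).
  v = [4, 9, 5, 2, 2].
Step 2: syndromes of r = [5, 6, 8, 6, 1] (all sums mod 11).
  S_0 = Σ v_i r_i = 4·5 + 9·6 + 5·8 + 2·6 + 2·1 = 128 ≡ 7.
  S_1 = Σ v_i α_i r_i = 4·10·5 + 9·3·6 + 5·9·8 + 2·6·6 + 2·4·1 = 802 ≡ 10.
  α_i^2 mod 11 = [1, 9, 4, 3, 5].
  S_2 = Σ v_i α_i^2 r_i = 4·1·5 + 9·9·6 + 5·4·8 + 2·3·6 + 2·5·1 = 712 ≡ 8.
  S = (7, 10, 8) ≠ 0, so r is not a codeword (an error is present).
Step 3: locate the error. For a single error e at position i, S_ℓ = v_i·e·α_i^ℓ, so α_err = S_1/S_0.
  S_0^{−1} = 7^{−1} = 8 (mod 11), so α_err = 10·8 = 80 ≡ 3 = α_2. Error position i = 2.
  Consistency check: S_2/S_1 = 8·10 = 80 ≡ 3 = α_err ✓ (single-error assumption holds).
Step 4: error magnitude e = S_0/v_2 = S_0·∏_{j≠2}(α_2 − α_j) = 7·5 = 35 ≡ 2 (mod 11).
Step 5: correct position 2: c_2 = r_2 − e = 6 − 2 ≡ 4 (mod 11). Hence c = [5, 4, 8, 6, 1].
  Check: interpolating c through the α_i gives m(x) = 2 + 8·x (degree < 2) with m(α_i) = c_i for every i, so c is indeed a codeword.


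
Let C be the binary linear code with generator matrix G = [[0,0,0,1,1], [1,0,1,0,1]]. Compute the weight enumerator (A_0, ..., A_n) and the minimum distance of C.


Weight distribution: A_0 = 1, A_2 = 1, A_3 = 2. Minimum distance d = 2.

Enumerate all 2^2 = 4 messages m ∈ F_2^2.
For each, compute codeword c = mG in F_2^5, then tally its weight.
  m = 00 → c = 00000, weight = 0.
  m = 10 → c = 00011, weight = 2.
  m = 01 → c = 10101, weight = 3.
  m = 11 → c = 10110, weight = 3.
Tally weights:
  weight 0: 1 codewords.
  weight 2: 1 codewords.
  weight 3: 2 codewords.
Minimum distance d = smallest w > 0 with A_w > 0 = 2.
Sanity: Σ A_w = 4 = 2^2 = 4 ✓.


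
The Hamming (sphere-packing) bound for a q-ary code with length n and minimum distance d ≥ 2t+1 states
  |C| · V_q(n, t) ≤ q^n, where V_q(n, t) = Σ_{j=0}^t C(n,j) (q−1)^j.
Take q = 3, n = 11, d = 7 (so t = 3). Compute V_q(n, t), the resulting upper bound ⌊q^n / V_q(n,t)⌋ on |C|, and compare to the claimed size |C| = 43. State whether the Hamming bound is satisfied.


V_q(n, t) = 1563, q^n = 177147, Hamming bound = 113, |C| = 43 ≤ bound (satisfied).

Step 1: Compute V_q(n, t) = Σ_{j=0}^3 C(n, j) (q−1)^j.
  j = 0: C(11,0)·(2)^0 = 1·1 = 1.
  j = 1: C(11,1)·(2)^1 = 11·2 = 22.
  j = 2: C(11,2)·(2)^2 = 55·4 = 220.
  j = 3: C(11,3)·(2)^3 = 165·8 = 1320.
  V_q(n, t) = 1 + 22 + 220 + 1320 = 1563.
Step 2: q^n = 3^11 = 177147.
Step 3: Hamming bound ⌊q^n / V_q(n,t)⌋ = ⌊177147/1563⌋ = 113.
Step 4: Compare |C| = 43 to 113: satisfied.
The claimed |C| lies below the Hamming bound.


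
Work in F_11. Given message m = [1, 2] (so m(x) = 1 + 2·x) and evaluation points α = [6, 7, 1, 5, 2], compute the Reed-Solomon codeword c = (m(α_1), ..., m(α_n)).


c = [2, 4, 3, 0, 5]

Message polynomial: m(x) = 1 + 2·x (mod 11).
For each evaluation point α_i, compute m(α_i) mod 11:
  α_1 = 6: Horner steps 2 → 2, so m(6) = 2.
  α_2 = 7: Horner steps 2 → 4, so m(7) = 4.
  α_3 = 1: Horner steps 2 → 3, so m(1) = 3.
  α_4 = 5: Horner steps 2 → 0, so m(5) = 0.
  α_5 = 2: Horner steps 2 → 5, so m(2) = 5.
Codeword c = [2, 4, 3, 0, 5] ∈ F_11^5.


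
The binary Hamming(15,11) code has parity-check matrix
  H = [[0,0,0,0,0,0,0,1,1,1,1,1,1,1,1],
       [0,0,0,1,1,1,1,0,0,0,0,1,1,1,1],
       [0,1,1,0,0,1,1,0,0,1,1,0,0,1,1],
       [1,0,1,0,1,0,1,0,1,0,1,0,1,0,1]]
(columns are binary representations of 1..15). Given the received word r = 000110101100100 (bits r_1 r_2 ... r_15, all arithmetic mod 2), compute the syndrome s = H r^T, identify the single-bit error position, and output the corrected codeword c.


s = (1, 0, 0, 0)^T, error position = 8, corrected codeword c = 000110111100100

Compute s = H r^T mod 2 one row at a time:
  s_1 = 0 + 1 + 1 + 0 + 0 + 1 + 0 + 0 = 3 ≡ 1 (mod 2).
  s_2 = 1 + 1 + 0 + 1 + 0 + 1 + 0 + 0 = 4 ≡ 0 (mod 2).
  s_3 = 0 + 0 + 0 + 1 + 1 + 0 + 0 + 0 = 2 ≡ 0 (mod 2).
  s_4 = 0 + 0 + 1 + 1 + 1 + 0 + 1 + 0 = 4 ≡ 0 (mod 2).
s = (1, 0, 0, 0)^T — this equals column 8 of H (binary 1000), so error is at position 8.
Correct: flip bit 8 of r = 000110101100100 to get c = 000110111100100.


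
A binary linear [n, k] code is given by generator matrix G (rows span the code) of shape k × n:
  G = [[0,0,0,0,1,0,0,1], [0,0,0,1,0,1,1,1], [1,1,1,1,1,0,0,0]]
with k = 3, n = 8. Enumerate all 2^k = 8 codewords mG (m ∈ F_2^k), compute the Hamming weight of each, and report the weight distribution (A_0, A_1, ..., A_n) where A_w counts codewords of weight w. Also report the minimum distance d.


Weight distribution: A_0 = 1, A_2 = 1, A_4 = 2, A_5 = 3, A_7 = 1. Minimum distance d = 2.

Enumerate all 2^3 = 8 messages m ∈ F_2^3.
For each, compute codeword c = mG in F_2^8, then tally its weight.
  m = 000 → c = 00000000, weight = 0.
  m = 100 → c = 00001001, weight = 2.
  m = 010 → c = 00010111, weight = 4.
  m = 110 → c = 00011110, weight = 4.
  m = 001 → c = 11111000, weight = 5.
  m = 101 → c = 11110001, weight = 5.
  m = 011 → c = 11101111, weight = 7.
  m = 111 → c = 11100110, weight = 5.
Tally weights:
  weight 0: 1 codewords.
  weight 2: 1 codewords.
  weight 4: 2 codewords.
  weight 5: 3 codewords.
  weight 7: 1 codewords.
Minimum distance d = smallest w > 0 with A_w > 0 = 2.
Sanity: Σ A_w = 8 = 2^3 = 8 ✓.


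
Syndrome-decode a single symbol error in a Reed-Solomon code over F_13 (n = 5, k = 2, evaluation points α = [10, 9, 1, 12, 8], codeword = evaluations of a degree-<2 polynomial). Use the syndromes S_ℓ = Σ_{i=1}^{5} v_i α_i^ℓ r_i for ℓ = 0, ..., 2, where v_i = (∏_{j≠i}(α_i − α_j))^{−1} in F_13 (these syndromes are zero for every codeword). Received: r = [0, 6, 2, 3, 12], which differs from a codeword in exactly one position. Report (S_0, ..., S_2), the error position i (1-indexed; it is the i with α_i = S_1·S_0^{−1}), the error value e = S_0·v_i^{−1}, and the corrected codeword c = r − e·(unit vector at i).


S = (7, 6, 7), error at position 4, error magnitude e = 2, c = [0, 6, 2, 1, 12].

Step 1: column multipliers v_i = (∏_{j≠i}(α_i − α_j))^{−1} mod 13.
  i = 1 (α = 10): (10−9)(10−1)(10−12)(10−8) = 1·9·(−2)·2 = −36 ≡ 3, so v_1 = 3^{−1} = 9 (mod 13).
  i = 2 (α = 9): (9−10)(9−1)(9−12)(9−8) = (−1)·8·(−3)·1 = 24 ≡ 11, so v_2 = 11^{−1} = 6 (mod 13).
  i = 3 (α = 1): (1−10)(1−9)(1−12)(1−8) = (−9)·(−8)·(−11)·(−7) = 5544 ≡ 6, so v_3 = 6^{−1} = 11 (mod 13).
  i = 4 (α = 12): (12−10)(12−9)(12−1)(12−8) = 2·3·11·4 = 264 ≡ 4, so v_4 = 4^{−1} = 10 (mod 13).
  i = 5 (α = 8): (8−10)(8−9)(8−1)(8−12) = (−2)·(−1)·7·(−4) = −56 ≡ 9, so v_5 = 9^{−1} = 3 (mod 13).
  v = [9, 6, 11, 10, 3].
Step 2: syndromes of r = [0, 6, 2, 3, 12] (all sums mod 13).
  S_0 = Σ v_i r_i = 9·0 + 6·6 + 11·2 + 10·3 + 3·12 = 124 ≡ 7.
  S_1 = Σ v_i α_i r_i = 9·10·0 + 6·9·6 + 11·1·2 + 10·12·3 + 3·8·12 = 994 ≡ 6.
  α_i^2 mod 13 = [9, 3, 1, 1, 12].
  S_2 = Σ v_i α_i^2 r_i = 9·9·0 + 6·3·6 + 11·1·2 + 10·1·3 + 3·12·12 = 592 ≡ 7.
  S = (7, 6, 7) ≠ 0, so r is not a codeword (an error is present).
Step 3: locate the error. For a single error e at position i, S_ℓ = v_i·e·α_i^ℓ, so α_err = S_1/S_0.
  S_0^{−1} = 7^{−1} = 2 (mod 13), so α_err = 6·2 = 12 ≡ 12 = α_4. Error position i = 4.
  Consistency check: S_2/S_1 = 7·11 = 77 ≡ 12 = α_err ✓ (single-error assumption holds).
Step 4: error magnitude e = S_0/v_4 = S_0·∏_{j≠4}(α_4 − α_j) = 7·4 = 28 ≡ 2 (mod 13).
Step 5: correct position 4: c_4 = r_4 − e = 3 − 2 ≡ 1 (mod 13). Hence c = [0, 6, 2, 1, 12].
  Check: interpolating c through the α_i gives m(x) = 8 + 7·x (degree < 2) with m(α_i) = c_i for every i, so c is indeed a codeword.


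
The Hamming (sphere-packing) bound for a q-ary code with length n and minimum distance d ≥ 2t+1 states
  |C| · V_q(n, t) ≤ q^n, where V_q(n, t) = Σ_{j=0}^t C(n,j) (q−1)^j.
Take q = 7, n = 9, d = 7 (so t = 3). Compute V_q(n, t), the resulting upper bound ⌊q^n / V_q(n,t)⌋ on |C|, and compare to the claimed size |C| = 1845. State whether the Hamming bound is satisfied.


V_q(n, t) = 19495, q^n = 40353607, Hamming bound = 2069, |C| = 1845 ≤ bound (satisfied).

Step 1: Compute V_q(n, t) = Σ_{j=0}^3 C(n, j) (q−1)^j.
  j = 0: C(9,0)·(6)^0 = 1·1 = 1.
  j = 1: C(9,1)·(6)^1 = 9·6 = 54.
  j = 2: C(9,2)·(6)^2 = 36·36 = 1296.
  j = 3: C(9,3)·(6)^3 = 84·216 = 18144.
  V_q(n, t) = 1 + 54 + 1296 + 18144 = 19495.
Step 2: q^n = 7^9 = 40353607.
Step 3: Hamming bound ⌊q^n / V_q(n,t)⌋ = ⌊40353607/19495⌋ = 2069.
Step 4: Compare |C| = 1845 to 2069: satisfied.
The claimed |C| lies below the Hamming bound.


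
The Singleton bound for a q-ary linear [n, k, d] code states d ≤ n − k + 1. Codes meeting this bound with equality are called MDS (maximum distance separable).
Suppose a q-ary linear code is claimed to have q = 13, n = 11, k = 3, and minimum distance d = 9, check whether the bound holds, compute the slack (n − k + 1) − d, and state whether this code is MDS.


Singleton RHS = n − k + 1 = 9, slack = 0, bound satisfied, MDS.

Singleton bound: d ≤ n − k + 1.
Here n = 11, k = 3, so n − k + 1 = 9.
Given d = 9, check d ≤ 9: YES.
Slack = (n − k + 1) − d = 0.
The code is MDS (slack = 0).
Description: the claimed parameters are [11, 3, 9]_13; such a code would be MDS (meets Singleton bound).


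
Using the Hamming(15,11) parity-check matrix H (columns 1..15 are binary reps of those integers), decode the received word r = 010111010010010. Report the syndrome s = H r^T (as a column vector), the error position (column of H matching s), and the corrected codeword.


s = (1, 0, 0, 0)^T, error position = 8, corrected codeword c = 010111000010010

Compute s = H r^T mod 2 one row at a time:
  s_1 = 1 + 0 + 0 + 1 + 0 + 0 + 1 + 0 = 3 ≡ 1 (mod 2).
  s_2 = 1 + 1 + 1 + 0 + 0 + 0 + 1 + 0 = 4 ≡ 0 (mod 2).
  s_3 = 1 + 0 + 1 + 0 + 0 + 1 + 1 + 0 = 4 ≡ 0 (mod 2).
  s_4 = 0 + 0 + 1 + 0 + 0 + 1 + 0 + 0 = 2 ≡ 0 (mod 2).
s = (1, 0, 0, 0)^T — this equals column 8 of H (binary 1000), so error is at position 8.
Correct: flip bit 8 of r = 010111010010010 to get c = 010111000010010.


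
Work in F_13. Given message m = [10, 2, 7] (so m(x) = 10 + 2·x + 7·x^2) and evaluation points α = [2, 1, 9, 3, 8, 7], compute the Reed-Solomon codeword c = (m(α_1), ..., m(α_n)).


c = [3, 6, 10, 1, 6, 3]

Message polynomial: m(x) = 10 + 2·x + 7·x^2 (mod 13).
For each evaluation point α_i, compute m(α_i) mod 13:
  α_1 = 2: Horner steps 7 → 3 → 3, so m(2) = 3.
  α_2 = 1: Horner steps 7 → 9 → 6, so m(1) = 6.
  α_3 = 9: Horner steps 7 → 0 → 10, so m(9) = 10.
  α_4 = 3: Horner steps 7 → 10 → 1, so m(3) = 1.
  α_5 = 8: Horner steps 7 → 6 → 6, so m(8) = 6.
  α_6 = 7: Horner steps 7 → 12 → 3, so m(7) = 3.
Codeword c = [3, 6, 10, 1, 6, 3] ∈ F_13^6.


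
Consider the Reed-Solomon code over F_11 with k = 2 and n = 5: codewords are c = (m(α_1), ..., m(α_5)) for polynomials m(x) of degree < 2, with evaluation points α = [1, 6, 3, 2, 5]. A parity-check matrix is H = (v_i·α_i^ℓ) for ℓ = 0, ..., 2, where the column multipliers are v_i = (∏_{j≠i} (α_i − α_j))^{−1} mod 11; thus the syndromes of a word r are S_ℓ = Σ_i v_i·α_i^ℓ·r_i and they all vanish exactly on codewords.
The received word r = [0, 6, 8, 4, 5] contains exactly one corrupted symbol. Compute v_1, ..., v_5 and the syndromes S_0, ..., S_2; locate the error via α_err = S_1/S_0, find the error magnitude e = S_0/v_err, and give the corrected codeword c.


S = (6, 3, 7), error at position 2, error magnitude e = 8, c = [0, 9, 8, 4, 5].

Step 1: column multipliers v_i = (∏_{j≠i}(α_i − α_j))^{−1} mod 11.
  i = 1 (α = 1): (1−6)(1−3)(1−2)(1−5) = (−5)·(−2)·(−1)·(−4) = 40 ≡ 7, so v_1 = 7^{−1} = 8 (mod 11).
  i = 2 (α = 6): (6−1)(6−3)(6−2)(6−5) = 5·3·4·1 = 60 ≡ 5, so v_2 = 5^{−1} = 9 (mod 11).
  i = 3 (α = 3): (3−1)(3−6)(3−2)(3−5) = 2·(−3)·1·(−2) = 12 ≡ 1, so v_3 = 1^{−1} = 1 (mod 11).
  i = 4 (α = 2): (2−1)(2−6)(2−3)(2−5) = 1·(−4)·(−1)·(−3) = −12 ≡ 10, so v_4 = 10^{−1} = 10 (mod 11).
  i = 5 (α = 5): (5−1)(5−6)(5−3)(5−2) = 4·(−1)·2·3 = −24 ≡ 9, so v_5 = 9^{−1} = 5 (mod 11).
  v = [8, 9, 1, 10, 5].
Step 2: syndromes of r = [0, 6, 8, 4, 5] (all sums mod 11).
  S_0 = Σ v_i r_i = 8·0 + 9·6 + 1·8 + 10·4 + 5·5 = 127 ≡ 6.
  S_1 = Σ v_i α_i r_i = 8·1·0 + 9·6·6 + 1·3·8 + 10·2·4 + 5·5·5 = 553 ≡ 3.
  α_i^2 mod 11 = [1, 3, 9, 4, 3].
  S_2 = Σ v_i α_i^2 r_i = 8·1·0 + 9·3·6 + 1·9·8 + 10·4·4 + 5·3·5 = 469 ≡ 7.
  S = (6, 3, 7) ≠ 0, so r is not a codeword (an error is present).
Step 3: locate the error. For a single error e at position i, S_ℓ = v_i·e·α_i^ℓ, so α_err = S_1/S_0.
  S_0^{−1} = 6^{−1} = 2 (mod 11), so α_err = 3·2 = 6 ≡ 6 = α_2. Error position i = 2.
  Consistency check: S_2/S_1 = 7·4 = 28 ≡ 6 = α_err ✓ (single-error assumption holds).
Step 4: error magnitude e = S_0/v_2 = S_0·∏_{j≠2}(α_2 − α_j) = 6·5 = 30 ≡ 8 (mod 11).
Step 5: correct position 2: c_2 = r_2 − e = 6 − 8 ≡ 9 (mod 11). Hence c = [0, 9, 8, 4, 5].
  Check: interpolating c through the α_i gives m(x) = 7 + 4·x (degree < 2) with m(α_i) = c_i for every i, so c is indeed a codeword.


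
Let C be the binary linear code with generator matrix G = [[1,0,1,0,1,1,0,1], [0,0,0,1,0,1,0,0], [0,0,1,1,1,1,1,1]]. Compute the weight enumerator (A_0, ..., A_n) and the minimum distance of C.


Weight distribution: A_0 = 1, A_2 = 1, A_3 = 2, A_4 = 1, A_5 = 2, A_6 = 1. Minimum distance d = 2.

Enumerate all 2^3 = 8 messages m ∈ F_2^3.
For each, compute codeword c = mG in F_2^8, then tally its weight.
  m = 000 → c = 00000000, weight = 0.
  m = 100 → c = 10101101, weight = 5.
  m = 010 → c = 00010100, weight = 2.
  m = 110 → c = 10111001, weight = 5.
  m = 001 → c = 00111111, weight = 6.
  m = 101 → c = 10010010, weight = 3.
  m = 011 → c = 00101011, weight = 4.
  m = 111 → c = 10000110, weight = 3.
Tally weights:
  weight 0: 1 codewords.
  weight 2: 1 codewords.
  weight 3: 2 codewords.
  weight 4: 1 codewords.
  weight 5: 2 codewords.
  weight 6: 1 codewords.
Minimum distance d = smallest w > 0 with A_w > 0 = 2.
Sanity: Σ A_w = 8 = 2^3 = 8 ✓.


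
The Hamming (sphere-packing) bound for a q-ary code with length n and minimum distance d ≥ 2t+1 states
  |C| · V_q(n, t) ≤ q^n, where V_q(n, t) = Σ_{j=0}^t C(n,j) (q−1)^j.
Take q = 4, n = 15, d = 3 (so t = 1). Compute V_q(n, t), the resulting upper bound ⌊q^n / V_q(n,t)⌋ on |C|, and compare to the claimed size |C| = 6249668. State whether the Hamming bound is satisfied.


V_q(n, t) = 46, q^n = 1073741824, Hamming bound = 23342213, |C| = 6249668 ≤ bound (satisfied).

Step 1: Compute V_q(n, t) = Σ_{j=0}^1 C(n, j) (q−1)^j.
  j = 0: C(15,0)·(3)^0 = 1·1 = 1.
  j = 1: C(15,1)·(3)^1 = 15·3 = 45.
  V_q(n, t) = 1 + 45 = 46.
Step 2: q^n = 4^15 = 1073741824.
Step 3: Hamming bound ⌊q^n / V_q(n,t)⌋ = ⌊1073741824/46⌋ = 23342213.
Step 4: Compare |C| = 6249668 to 23342213: satisfied.
The claimed |C| lies below the Hamming bound.


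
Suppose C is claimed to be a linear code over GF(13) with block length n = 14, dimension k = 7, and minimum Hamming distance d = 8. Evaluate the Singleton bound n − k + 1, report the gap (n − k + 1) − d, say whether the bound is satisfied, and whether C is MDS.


Singleton RHS = n − k + 1 = 8, slack = 0, bound satisfied, MDS.

Singleton bound: d ≤ n − k + 1.
Here n = 14, k = 7, so n − k + 1 = 8.
Given d = 8, check d ≤ 8: YES.
Slack = (n − k + 1) − d = 0.
The code is MDS (slack = 0).
Description: the claimed parameters are [14, 7, 8]_13; such a code would be MDS (meets Singleton bound).


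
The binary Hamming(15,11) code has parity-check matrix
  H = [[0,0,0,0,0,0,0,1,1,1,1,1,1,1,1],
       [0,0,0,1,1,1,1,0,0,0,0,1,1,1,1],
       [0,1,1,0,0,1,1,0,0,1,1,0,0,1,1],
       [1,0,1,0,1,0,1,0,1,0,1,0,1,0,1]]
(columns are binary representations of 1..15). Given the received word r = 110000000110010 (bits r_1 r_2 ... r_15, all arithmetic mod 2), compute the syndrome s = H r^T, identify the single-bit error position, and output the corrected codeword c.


s = (1, 1, 0, 0)^T, error position = 12, corrected codeword c = 110000000111010

Compute s = H r^T mod 2 one row at a time:
  s_1 = 0 + 0 + 1 + 1 + 0 + 0 + 1 + 0 = 3 ≡ 1 (mod 2).
  s_2 = 0 + 0 + 0 + 0 + 0 + 0 + 1 + 0 = 1 ≡ 1 (mod 2).
  s_3 = 1 + 0 + 0 + 0 + 1 + 1 + 1 + 0 = 4 ≡ 0 (mod 2).
  s_4 = 1 + 0 + 0 + 0 + 0 + 1 + 0 + 0 = 2 ≡ 0 (mod 2).
s = (1, 1, 0, 0)^T — this equals column 12 of H (binary 1100), so error is at position 12.
Correct: flip bit 12 of r = 110000000110010 to get c = 110000000111010.


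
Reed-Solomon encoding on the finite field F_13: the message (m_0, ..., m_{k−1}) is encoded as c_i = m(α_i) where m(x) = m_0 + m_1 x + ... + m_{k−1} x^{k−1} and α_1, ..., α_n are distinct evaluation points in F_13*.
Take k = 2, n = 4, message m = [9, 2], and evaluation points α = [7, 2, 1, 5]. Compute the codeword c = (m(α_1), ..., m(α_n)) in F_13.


c = [10, 0, 11, 6]

Message polynomial: m(x) = 9 + 2·x (mod 13).
For each evaluation point α_i, compute m(α_i) mod 13:
  α_1 = 7: Horner steps 2 → 10, so m(7) = 10.
  α_2 = 2: Horner steps 2 → 0, so m(2) = 0.
  α_3 = 1: Horner steps 2 → 11, so m(1) = 11.
  α_4 = 5: Horner steps 2 → 6, so m(5) = 6.
Codeword c = [10, 0, 11, 6] ∈ F_13^4.


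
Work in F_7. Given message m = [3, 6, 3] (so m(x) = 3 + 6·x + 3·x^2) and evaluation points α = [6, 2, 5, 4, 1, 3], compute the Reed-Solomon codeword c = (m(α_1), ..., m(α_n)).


c = [0, 6, 3, 5, 5, 6]

Message polynomial: m(x) = 3 + 6·x + 3·x^2 (mod 7).
For each evaluation point α_i, compute m(α_i) mod 7:
  α_1 = 6: Horner steps 3 → 3 → 0, so m(6) = 0.
  α_2 = 2: Horner steps 3 → 5 → 6, so m(2) = 6.
  α_3 = 5: Horner steps 3 → 0 → 3, so m(5) = 3.
  α_4 = 4: Horner steps 3 → 4 → 5, so m(4) = 5.
  α_5 = 1: Horner steps 3 → 2 → 5, so m(1) = 5.
  α_6 = 3: Horner steps 3 → 1 → 6, so m(3) = 6.
Codeword c = [0, 6, 3, 5, 5, 6] ∈ F_7^6.


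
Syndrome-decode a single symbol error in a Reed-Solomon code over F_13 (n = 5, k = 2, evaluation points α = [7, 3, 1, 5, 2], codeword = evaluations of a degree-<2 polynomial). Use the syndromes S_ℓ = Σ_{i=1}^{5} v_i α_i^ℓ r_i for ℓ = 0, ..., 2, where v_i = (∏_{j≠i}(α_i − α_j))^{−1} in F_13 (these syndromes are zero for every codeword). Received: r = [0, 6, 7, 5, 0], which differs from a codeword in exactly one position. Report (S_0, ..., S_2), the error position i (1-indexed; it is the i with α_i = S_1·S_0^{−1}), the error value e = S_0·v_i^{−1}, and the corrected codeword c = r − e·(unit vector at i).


S = (8, 4, 2), error at position 1, error magnitude e = 9, c = [4, 6, 7, 5, 0].

Step 1: column multipliers v_i = (∏_{j≠i}(α_i − α_j))^{−1} mod 13.
  i = 1 (α = 7): (7−3)(7−1)(7−5)(7−2) = 4·6·2·5 = 240 ≡ 6, so v_1 = 6^{−1} = 11 (mod 13).
  i = 2 (α = 3): (3−7)(3−1)(3−5)(3−2) = (−4)·2·(−2)·1 = 16 ≡ 3, so v_2 = 3^{−1} = 9 (mod 13).
  i = 3 (α = 1): (1−7)(1−3)(1−5)(1−2) = (−6)·(−2)·(−4)·(−1) = 48 ≡ 9, so v_3 = 9^{−1} = 3 (mod 13).
  i = 4 (α = 5): (5−7)(5−3)(5−1)(5−2) = (−2)·2·4·3 = −48 ≡ 4, so v_4 = 4^{−1} = 10 (mod 13).
  i = 5 (α = 2): (2−7)(2−3)(2−1)(2−5) = (−5)·(−1)·1·(−3) = −15 ≡ 11, so v_5 = 11^{−1} = 6 (mod 13).
  v = [11, 9, 3, 10, 6].
Step 2: syndromes of r = [0, 6, 7, 5, 0] (all sums mod 13).
  S_0 = Σ v_i r_i = 11·0 + 9·6 + 3·7 + 10·5 + 6·0 = 125 ≡ 8.
  S_1 = Σ v_i α_i r_i = 11·7·0 + 9·3·6 + 3·1·7 + 10·5·5 + 6·2·0 = 433 ≡ 4.
  α_i^2 mod 13 = [10, 9, 1, 12, 4].
  S_2 = Σ v_i α_i^2 r_i = 11·10·0 + 9·9·6 + 3·1·7 + 10·12·5 + 6·4·0 = 1107 ≡ 2.
  S = (8, 4, 2) ≠ 0, so r is not a codeword (an error is present).
Step 3: locate the error. For a single error e at position i, S_ℓ = v_i·e·α_i^ℓ, so α_err = S_1/S_0.
  S_0^{−1} = 8^{−1} = 5 (mod 13), so α_err = 4·5 = 20 ≡ 7 = α_1. Error position i = 1.
  Consistency check: S_2/S_1 = 2·10 = 20 ≡ 7 = α_err ✓ (single-error assumption holds).
Step 4: error magnitude e = S_0/v_1 = S_0·∏_{j≠1}(α_1 − α_j) = 8·6 = 48 ≡ 9 (mod 13).
Step 5: correct position 1: c_1 = r_1 − e = 0 − 9 ≡ 4 (mod 13). Hence c = [4, 6, 7, 5, 0].
  Check: interpolating c through the α_i gives m(x) = 1 + 6·x (degree < 2) with m(α_i) = c_i for every i, so c is indeed a codeword.


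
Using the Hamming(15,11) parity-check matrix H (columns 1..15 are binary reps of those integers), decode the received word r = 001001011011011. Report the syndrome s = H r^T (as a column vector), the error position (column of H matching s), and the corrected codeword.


s = (0, 0, 1, 0)^T, error position = 2, corrected codeword c = 011001011011011

Compute s = H r^T mod 2 one row at a time:
  s_1 = 1 + 1 + 0 + 1 + 1 + 0 + 1 + 1 = 6 ≡ 0 (mod 2).
  s_2 = 0 + 0 + 1 + 0 + 1 + 0 + 1 + 1 = 4 ≡ 0 (mod 2).
  s_3 = 0 + 1 + 1 + 0 + 0 + 1 + 1 + 1 = 5 ≡ 1 (mod 2).
  s_4 = 0 + 1 + 0 + 0 + 1 + 1 + 0 + 1 = 4 ≡ 0 (mod 2).
s = (0, 0, 1, 0)^T — this equals column 2 of H (binary 0010), so error is at position 2.
Correct: flip bit 2 of r = 001001011011011 to get c = 011001011011011.


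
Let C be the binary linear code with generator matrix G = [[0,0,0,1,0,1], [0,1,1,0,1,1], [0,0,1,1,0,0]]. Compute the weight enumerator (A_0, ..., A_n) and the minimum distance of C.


Weight distribution: A_0 = 1, A_2 = 4, A_4 = 3. Minimum distance d = 2.

Enumerate all 2^3 = 8 messages m ∈ F_2^3.
For each, compute codeword c = mG in F_2^6, then tally its weight.
  m = 000 → c = 000000, weight = 0.
  m = 100 → c = 000101, weight = 2.
  m = 010 → c = 011011, weight = 4.
  m = 110 → c = 011110, weight = 4.
  m = 001 → c = 001100, weight = 2.
  m = 101 → c = 001001, weight = 2.
  m = 011 → c = 010111, weight = 4.
  m = 111 → c = 010010, weight = 2.
Tally weights:
  weight 0: 1 codewords.
  weight 2: 4 codewords.
  weight 4: 3 codewords.
Minimum distance d = smallest w > 0 with A_w > 0 = 2.
Sanity: Σ A_w = 8 = 2^3 = 8 ✓.
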